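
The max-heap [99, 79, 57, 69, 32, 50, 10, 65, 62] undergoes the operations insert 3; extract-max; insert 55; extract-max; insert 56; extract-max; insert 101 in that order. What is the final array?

[101, 65, 57, 55, 62, 50, 10, 3, 32, 56]

insert 3:
  append 3 at index 9 → [99, 79, 57, 69, 32, 50, 10, 65, 62, 3] (no swap needed)
extract-max → returns 99:
  remove root 99; move last element 3 to root → [3, 79, 57, 69, 32, 50, 10, 65, 62]
  3 vs larger child 79 at index 1, swap → [79, 3, 57, 69, 32, 50, 10, 65, 62]
  3 vs larger child 69 at index 3, swap → [79, 69, 57, 3, 32, 50, 10, 65, 62]
  3 vs larger child 65 at index 7, swap → [79, 69, 57, 65, 32, 50, 10, 3, 62]
insert 55:
  append 55 at index 9 → [79, 69, 57, 65, 32, 50, 10, 3, 62, 55]
  55 > parent 32 at index 4, swap → [79, 69, 57, 65, 55, 50, 10, 3, 62, 32]
extract-max → returns 79:
  remove root 79; move last element 32 to root → [32, 69, 57, 65, 55, 50, 10, 3, 62]
  32 vs larger child 69 at index 1, swap → [69, 32, 57, 65, 55, 50, 10, 3, 62]
  32 vs larger child 65 at index 3, swap → [69, 65, 57, 32, 55, 50, 10, 3, 62]
  32 vs larger child 62 at index 8, swap → [69, 65, 57, 62, 55, 50, 10, 3, 32]
insert 56:
  append 56 at index 9 → [69, 65, 57, 62, 55, 50, 10, 3, 32, 56]
  56 > parent 55 at index 4, swap → [69, 65, 57, 62, 56, 50, 10, 3, 32, 55]
extract-max → returns 69:
  remove root 69; move last element 55 to root → [55, 65, 57, 62, 56, 50, 10, 3, 32]
  55 vs larger child 65 at index 1, swap → [65, 55, 57, 62, 56, 50, 10, 3, 32]
  55 vs larger child 62 at index 3, swap → [65, 62, 57, 55, 56, 50, 10, 3, 32]
insert 101:
  append 101 at index 9 → [65, 62, 57, 55, 56, 50, 10, 3, 32, 101]
  101 > parent 56 at index 4, swap → [65, 62, 57, 55, 101, 50, 10, 3, 32, 56]
  101 > parent 62 at index 1, swap → [65, 101, 57, 55, 62, 50, 10, 3, 32, 56]
  101 > parent 65 at index 0, swap → [101, 65, 57, 55, 62, 50, 10, 3, 32, 56]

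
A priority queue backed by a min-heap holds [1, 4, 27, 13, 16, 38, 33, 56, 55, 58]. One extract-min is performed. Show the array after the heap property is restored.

[4, 13, 27, 55, 16, 38, 33, 56, 58]

remove root 1; move last element 58 to root → [58, 4, 27, 13, 16, 38, 33, 56, 55]
58 vs smaller child 4 at index 1, swap → [4, 58, 27, 13, 16, 38, 33, 56, 55]
58 vs smaller child 13 at index 3, swap → [4, 13, 27, 58, 16, 38, 33, 56, 55]
58 vs smaller child 55 at index 8, swap → [4, 13, 27, 55, 16, 38, 33, 56, 58]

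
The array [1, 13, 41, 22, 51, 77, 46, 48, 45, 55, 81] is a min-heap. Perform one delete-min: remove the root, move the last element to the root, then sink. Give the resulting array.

[13, 22, 41, 45, 51, 77, 46, 48, 81, 55]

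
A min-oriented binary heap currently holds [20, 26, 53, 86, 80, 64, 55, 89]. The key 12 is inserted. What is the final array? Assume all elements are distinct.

[12, 20, 53, 26, 80, 64, 55, 89, 86]

append 12 at index 8 → [20, 26, 53, 86, 80, 64, 55, 89, 12]
12 < parent 86 at index 3, swap → [20, 26, 53, 12, 80, 64, 55, 89, 86]
12 < parent 26 at index 1, swap → [20, 12, 53, 26, 80, 64, 55, 89, 86]
12 < parent 20 at index 0, swap → [12, 20, 53, 26, 80, 64, 55, 89, 86]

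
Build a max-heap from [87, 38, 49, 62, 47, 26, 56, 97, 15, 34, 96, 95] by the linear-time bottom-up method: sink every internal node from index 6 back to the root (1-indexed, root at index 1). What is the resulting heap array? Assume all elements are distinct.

[97, 96, 95, 62, 87, 49, 56, 38, 15, 34, 47, 26]

sift down from index 6:
  26 vs only child 95 at index 12, swap → [87, 38, 49, 62, 47, 95, 56, 97, 15, 34, 96, 26]
sift down from index 5:
  47 vs larger child 96 at index 11, swap → [87, 38, 49, 62, 96, 95, 56, 97, 15, 34, 47, 26]
sift down from index 4:
  62 vs larger child 97 at index 8, swap → [87, 38, 49, 97, 96, 95, 56, 62, 15, 34, 47, 26]
sift down from index 3:
  49 vs larger child 95 at index 6, swap → [87, 38, 95, 97, 96, 49, 56, 62, 15, 34, 47, 26]
sift down from index 2:
  38 vs larger child 97 at index 4, swap → [87, 97, 95, 38, 96, 49, 56, 62, 15, 34, 47, 26]
  38 vs larger child 62 at index 8, swap → [87, 97, 95, 62, 96, 49, 56, 38, 15, 34, 47, 26]
sift down from index 1:
  87 vs larger child 97 at index 2, swap → [97, 87, 95, 62, 96, 49, 56, 38, 15, 34, 47, 26]
  87 vs larger child 96 at index 5, swap → [97, 96, 95, 62, 87, 49, 56, 38, 15, 34, 47, 26]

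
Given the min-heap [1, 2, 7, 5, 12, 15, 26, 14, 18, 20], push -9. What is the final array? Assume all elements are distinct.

append -9 at index 10 → [1, 2, 7, 5, 12, 15, 26, 14, 18, 20, -9]
-9 < parent 12 at index 4, swap → [1, 2, 7, 5, -9, 15, 26, 14, 18, 20, 12]
-9 < parent 2 at index 1, swap → [1, -9, 7, 5, 2, 15, 26, 14, 18, 20, 12]
-9 < parent 1 at index 0, swap → [-9, 1, 7, 5, 2, 15, 26, 14, 18, 20, 12]

[-9, 1, 7, 5, 2, 15, 26, 14, 18, 20, 12]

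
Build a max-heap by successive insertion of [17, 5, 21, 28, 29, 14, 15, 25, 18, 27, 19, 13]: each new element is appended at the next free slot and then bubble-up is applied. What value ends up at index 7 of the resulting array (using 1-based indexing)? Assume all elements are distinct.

Insert 17:
  append 17 at index 1 → [17] (no swap needed)
Insert 5:
  append 5 at index 2 → [17, 5] (no swap needed)
Insert 21:
  append 21 at index 3 → [17, 5, 21]
  21 > parent 17 at index 1, swap → [21, 5, 17]
Insert 28:
  append 28 at index 4 → [21, 5, 17, 28]
  28 > parent 5 at index 2, swap → [21, 28, 17, 5]
  28 > parent 21 at index 1, swap → [28, 21, 17, 5]
Insert 29:
  append 29 at index 5 → [28, 21, 17, 5, 29]
  29 > parent 21 at index 2, swap → [28, 29, 17, 5, 21]
  29 > parent 28 at index 1, swap → [29, 28, 17, 5, 21]
Insert 14:
  append 14 at index 6 → [29, 28, 17, 5, 21, 14] (no swap needed)
Insert 15:
  append 15 at index 7 → [29, 28, 17, 5, 21, 14, 15] (no swap needed)
Insert 25:
  append 25 at index 8 → [29, 28, 17, 5, 21, 14, 15, 25]
  25 > parent 5 at index 4, swap → [29, 28, 17, 25, 21, 14, 15, 5]
Insert 18:
  append 18 at index 9 → [29, 28, 17, 25, 21, 14, 15, 5, 18] (no swap needed)
Insert 27:
  append 27 at index 10 → [29, 28, 17, 25, 21, 14, 15, 5, 18, 27]
  27 > parent 21 at index 5, swap → [29, 28, 17, 25, 27, 14, 15, 5, 18, 21]
Insert 19:
  append 19 at index 11 → [29, 28, 17, 25, 27, 14, 15, 5, 18, 21, 19] (no swap needed)
Insert 13:
  append 13 at index 12 → [29, 28, 17, 25, 27, 14, 15, 5, 18, 21, 19, 13] (no swap needed)
resulting array: [29, 28, 17, 25, 27, 14, 15, 5, 18, 21, 19, 13]

15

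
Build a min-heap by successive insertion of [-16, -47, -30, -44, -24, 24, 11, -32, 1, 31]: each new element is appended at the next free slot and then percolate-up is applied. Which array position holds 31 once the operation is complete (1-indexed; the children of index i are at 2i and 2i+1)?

Insert -16:
  append -16 at index 1 → [-16] (no swap needed)
Insert -47:
  append -47 at index 2 → [-16, -47]
  -47 < parent -16 at index 1, swap → [-47, -16]
Insert -30:
  append -30 at index 3 → [-47, -16, -30] (no swap needed)
Insert -44:
  append -44 at index 4 → [-47, -16, -30, -44]
  -44 < parent -16 at index 2, swap → [-47, -44, -30, -16]
Insert -24:
  append -24 at index 5 → [-47, -44, -30, -16, -24] (no swap needed)
Insert 24:
  append 24 at index 6 → [-47, -44, -30, -16, -24, 24] (no swap needed)
Insert 11:
  append 11 at index 7 → [-47, -44, -30, -16, -24, 24, 11] (no swap needed)
Insert -32:
  append -32 at index 8 → [-47, -44, -30, -16, -24, 24, 11, -32]
  -32 < parent -16 at index 4, swap → [-47, -44, -30, -32, -24, 24, 11, -16]
Insert 1:
  append 1 at index 9 → [-47, -44, -30, -32, -24, 24, 11, -16, 1] (no swap needed)
Insert 31:
  append 31 at index 10 → [-47, -44, -30, -32, -24, 24, 11, -16, 1, 31] (no swap needed)
resulting array: [-47, -44, -30, -32, -24, 24, 11, -16, 1, 31]

10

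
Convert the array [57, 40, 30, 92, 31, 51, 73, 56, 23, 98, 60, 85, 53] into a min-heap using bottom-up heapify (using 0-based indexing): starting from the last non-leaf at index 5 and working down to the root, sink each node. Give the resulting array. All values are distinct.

sift down from index 5: already satisfies heap property
sift down from index 4: already satisfies heap property
sift down from index 3:
  92 vs smaller child 23 at index 8, swap → [57, 40, 30, 23, 31, 51, 73, 56, 92, 98, 60, 85, 53]
sift down from index 2: already satisfies heap property
sift down from index 1:
  40 vs smaller child 23 at index 3, swap → [57, 23, 30, 40, 31, 51, 73, 56, 92, 98, 60, 85, 53]
sift down from index 0:
  57 vs smaller child 23 at index 1, swap → [23, 57, 30, 40, 31, 51, 73, 56, 92, 98, 60, 85, 53]
  57 vs smaller child 31 at index 4, swap → [23, 31, 30, 40, 57, 51, 73, 56, 92, 98, 60, 85, 53]

[23, 31, 30, 40, 57, 51, 73, 56, 92, 98, 60, 85, 53]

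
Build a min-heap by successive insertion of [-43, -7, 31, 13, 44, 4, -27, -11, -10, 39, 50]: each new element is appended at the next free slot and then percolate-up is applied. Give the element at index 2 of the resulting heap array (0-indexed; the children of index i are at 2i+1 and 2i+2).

-27

Insert -43:
  append -43 at index 0 → [-43] (no swap needed)
Insert -7:
  append -7 at index 1 → [-43, -7] (no swap needed)
Insert 31:
  append 31 at index 2 → [-43, -7, 31] (no swap needed)
Insert 13:
  append 13 at index 3 → [-43, -7, 31, 13] (no swap needed)
Insert 44:
  append 44 at index 4 → [-43, -7, 31, 13, 44] (no swap needed)
Insert 4:
  append 4 at index 5 → [-43, -7, 31, 13, 44, 4]
  4 < parent 31 at index 2, swap → [-43, -7, 4, 13, 44, 31]
Insert -27:
  append -27 at index 6 → [-43, -7, 4, 13, 44, 31, -27]
  -27 < parent 4 at index 2, swap → [-43, -7, -27, 13, 44, 31, 4]
Insert -11:
  append -11 at index 7 → [-43, -7, -27, 13, 44, 31, 4, -11]
  -11 < parent 13 at index 3, swap → [-43, -7, -27, -11, 44, 31, 4, 13]
  -11 < parent -7 at index 1, swap → [-43, -11, -27, -7, 44, 31, 4, 13]
Insert -10:
  append -10 at index 8 → [-43, -11, -27, -7, 44, 31, 4, 13, -10]
  -10 < parent -7 at index 3, swap → [-43, -11, -27, -10, 44, 31, 4, 13, -7]
Insert 39:
  append 39 at index 9 → [-43, -11, -27, -10, 44, 31, 4, 13, -7, 39]
  39 < parent 44 at index 4, swap → [-43, -11, -27, -10, 39, 31, 4, 13, -7, 44]
Insert 50:
  append 50 at index 10 → [-43, -11, -27, -10, 39, 31, 4, 13, -7, 44, 50] (no swap needed)
resulting array: [-43, -11, -27, -10, 39, 31, 4, 13, -7, 44, 50]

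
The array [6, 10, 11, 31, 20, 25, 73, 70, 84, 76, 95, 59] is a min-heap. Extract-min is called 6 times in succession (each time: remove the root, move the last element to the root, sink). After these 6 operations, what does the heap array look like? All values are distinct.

[59, 70, 73, 84, 76, 95]

extract-min #1 returns 6:
  remove root 6; move last element 59 to root → [59, 10, 11, 31, 20, 25, 73, 70, 84, 76, 95]
  59 vs smaller child 10 at index 1, swap → [10, 59, 11, 31, 20, 25, 73, 70, 84, 76, 95]
  59 vs smaller child 20 at index 4, swap → [10, 20, 11, 31, 59, 25, 73, 70, 84, 76, 95]
extract-min #2 returns 10:
  remove root 10; move last element 95 to root → [95, 20, 11, 31, 59, 25, 73, 70, 84, 76]
  95 vs smaller child 11 at index 2, swap → [11, 20, 95, 31, 59, 25, 73, 70, 84, 76]
  95 vs smaller child 25 at index 5, swap → [11, 20, 25, 31, 59, 95, 73, 70, 84, 76]
extract-min #3 returns 11:
  remove root 11; move last element 76 to root → [76, 20, 25, 31, 59, 95, 73, 70, 84]
  76 vs smaller child 20 at index 1, swap → [20, 76, 25, 31, 59, 95, 73, 70, 84]
  76 vs smaller child 31 at index 3, swap → [20, 31, 25, 76, 59, 95, 73, 70, 84]
  76 vs smaller child 70 at index 7, swap → [20, 31, 25, 70, 59, 95, 73, 76, 84]
extract-min #4 returns 20:
  remove root 20; move last element 84 to root → [84, 31, 25, 70, 59, 95, 73, 76]
  84 vs smaller child 25 at index 2, swap → [25, 31, 84, 70, 59, 95, 73, 76]
  84 vs smaller child 73 at index 6, swap → [25, 31, 73, 70, 59, 95, 84, 76]
extract-min #5 returns 25:
  remove root 25; move last element 76 to root → [76, 31, 73, 70, 59, 95, 84]
  76 vs smaller child 31 at index 1, swap → [31, 76, 73, 70, 59, 95, 84]
  76 vs smaller child 59 at index 4, swap → [31, 59, 73, 70, 76, 95, 84]
extract-min #6 returns 31:
  remove root 31; move last element 84 to root → [84, 59, 73, 70, 76, 95]
  84 vs smaller child 59 at index 1, swap → [59, 84, 73, 70, 76, 95]
  84 vs smaller child 70 at index 3, swap → [59, 70, 73, 84, 76, 95]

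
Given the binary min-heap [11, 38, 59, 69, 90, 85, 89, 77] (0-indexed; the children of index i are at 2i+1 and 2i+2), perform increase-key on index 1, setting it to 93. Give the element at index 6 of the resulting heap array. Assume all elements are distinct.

set index 1 from 38 to 93 → [11, 93, 59, 69, 90, 85, 89, 77]
93 vs smaller child 69 at index 3, swap → [11, 69, 59, 93, 90, 85, 89, 77]
93 vs only child 77 at index 7, swap → [11, 69, 59, 77, 90, 85, 89, 93]
resulting array: [11, 69, 59, 77, 90, 85, 89, 93]

89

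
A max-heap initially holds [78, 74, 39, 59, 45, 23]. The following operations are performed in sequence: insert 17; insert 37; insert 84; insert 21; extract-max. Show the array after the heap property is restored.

[78, 74, 39, 59, 45, 23, 17, 37, 21]

insert 17:
  append 17 at index 6 → [78, 74, 39, 59, 45, 23, 17] (no swap needed)
insert 37:
  append 37 at index 7 → [78, 74, 39, 59, 45, 23, 17, 37] (no swap needed)
insert 84:
  append 84 at index 8 → [78, 74, 39, 59, 45, 23, 17, 37, 84]
  84 > parent 59 at index 3, swap → [78, 74, 39, 84, 45, 23, 17, 37, 59]
  84 > parent 74 at index 1, swap → [78, 84, 39, 74, 45, 23, 17, 37, 59]
  84 > parent 78 at index 0, swap → [84, 78, 39, 74, 45, 23, 17, 37, 59]
insert 21:
  append 21 at index 9 → [84, 78, 39, 74, 45, 23, 17, 37, 59, 21] (no swap needed)
extract-max → returns 84:
  remove root 84; move last element 21 to root → [21, 78, 39, 74, 45, 23, 17, 37, 59]
  21 vs larger child 78 at index 1, swap → [78, 21, 39, 74, 45, 23, 17, 37, 59]
  21 vs larger child 74 at index 3, swap → [78, 74, 39, 21, 45, 23, 17, 37, 59]
  21 vs larger child 59 at index 8, swap → [78, 74, 39, 59, 45, 23, 17, 37, 21]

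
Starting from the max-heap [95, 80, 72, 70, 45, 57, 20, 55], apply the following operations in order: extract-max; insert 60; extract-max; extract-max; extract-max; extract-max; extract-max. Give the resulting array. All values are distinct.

[55, 20, 45]

extract-max → returns 95:
  remove root 95; move last element 55 to root → [55, 80, 72, 70, 45, 57, 20]
  55 vs larger child 80 at index 1, swap → [80, 55, 72, 70, 45, 57, 20]
  55 vs larger child 70 at index 3, swap → [80, 70, 72, 55, 45, 57, 20]
insert 60:
  append 60 at index 7 → [80, 70, 72, 55, 45, 57, 20, 60]
  60 > parent 55 at index 3, swap → [80, 70, 72, 60, 45, 57, 20, 55]
extract-max → returns 80:
  remove root 80; move last element 55 to root → [55, 70, 72, 60, 45, 57, 20]
  55 vs larger child 72 at index 2, swap → [72, 70, 55, 60, 45, 57, 20]
  55 vs larger child 57 at index 5, swap → [72, 70, 57, 60, 45, 55, 20]
extract-max → returns 72:
  remove root 72; move last element 20 to root → [20, 70, 57, 60, 45, 55]
  20 vs larger child 70 at index 1, swap → [70, 20, 57, 60, 45, 55]
  20 vs larger child 60 at index 3, swap → [70, 60, 57, 20, 45, 55]
extract-max → returns 70:
  remove root 70; move last element 55 to root → [55, 60, 57, 20, 45]
  55 vs larger child 60 at index 1, swap → [60, 55, 57, 20, 45]
extract-max → returns 60:
  remove root 60; move last element 45 to root → [45, 55, 57, 20]
  45 vs larger child 57 at index 2, swap → [57, 55, 45, 20]
extract-max → returns 57:
  remove root 57; move last element 20 to root → [20, 55, 45]
  20 vs larger child 55 at index 1, swap → [55, 20, 45]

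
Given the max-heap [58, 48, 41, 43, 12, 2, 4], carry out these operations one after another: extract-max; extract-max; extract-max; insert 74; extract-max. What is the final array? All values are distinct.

[41, 12, 2, 4]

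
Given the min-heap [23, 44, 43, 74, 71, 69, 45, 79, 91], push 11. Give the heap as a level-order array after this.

[11, 23, 43, 74, 44, 69, 45, 79, 91, 71]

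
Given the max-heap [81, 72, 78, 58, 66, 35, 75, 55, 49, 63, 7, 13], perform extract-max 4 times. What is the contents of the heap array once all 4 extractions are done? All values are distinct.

[66, 63, 35, 58, 49, 7, 13, 55]

extract-max #1 returns 81:
  remove root 81; move last element 13 to root → [13, 72, 78, 58, 66, 35, 75, 55, 49, 63, 7]
  13 vs larger child 78 at index 2, swap → [78, 72, 13, 58, 66, 35, 75, 55, 49, 63, 7]
  13 vs larger child 75 at index 6, swap → [78, 72, 75, 58, 66, 35, 13, 55, 49, 63, 7]
extract-max #2 returns 78:
  remove root 78; move last element 7 to root → [7, 72, 75, 58, 66, 35, 13, 55, 49, 63]
  7 vs larger child 75 at index 2, swap → [75, 72, 7, 58, 66, 35, 13, 55, 49, 63]
  7 vs larger child 35 at index 5, swap → [75, 72, 35, 58, 66, 7, 13, 55, 49, 63]
extract-max #3 returns 75:
  remove root 75; move last element 63 to root → [63, 72, 35, 58, 66, 7, 13, 55, 49]
  63 vs larger child 72 at index 1, swap → [72, 63, 35, 58, 66, 7, 13, 55, 49]
  63 vs larger child 66 at index 4, swap → [72, 66, 35, 58, 63, 7, 13, 55, 49]
extract-max #4 returns 72:
  remove root 72; move last element 49 to root → [49, 66, 35, 58, 63, 7, 13, 55]
  49 vs larger child 66 at index 1, swap → [66, 49, 35, 58, 63, 7, 13, 55]
  49 vs larger child 63 at index 4, swap → [66, 63, 35, 58, 49, 7, 13, 55]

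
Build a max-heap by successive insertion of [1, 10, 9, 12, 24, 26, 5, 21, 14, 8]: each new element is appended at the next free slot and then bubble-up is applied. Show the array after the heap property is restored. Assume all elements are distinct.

[26, 21, 24, 14, 10, 9, 5, 1, 12, 8]

Insert 1:
  append 1 at index 0 → [1] (no swap needed)
Insert 10:
  append 10 at index 1 → [1, 10]
  10 > parent 1 at index 0, swap → [10, 1]
Insert 9:
  append 9 at index 2 → [10, 1, 9] (no swap needed)
Insert 12:
  append 12 at index 3 → [10, 1, 9, 12]
  12 > parent 1 at index 1, swap → [10, 12, 9, 1]
  12 > parent 10 at index 0, swap → [12, 10, 9, 1]
Insert 24:
  append 24 at index 4 → [12, 10, 9, 1, 24]
  24 > parent 10 at index 1, swap → [12, 24, 9, 1, 10]
  24 > parent 12 at index 0, swap → [24, 12, 9, 1, 10]
Insert 26:
  append 26 at index 5 → [24, 12, 9, 1, 10, 26]
  26 > parent 9 at index 2, swap → [24, 12, 26, 1, 10, 9]
  26 > parent 24 at index 0, swap → [26, 12, 24, 1, 10, 9]
Insert 5:
  append 5 at index 6 → [26, 12, 24, 1, 10, 9, 5] (no swap needed)
Insert 21:
  append 21 at index 7 → [26, 12, 24, 1, 10, 9, 5, 21]
  21 > parent 1 at index 3, swap → [26, 12, 24, 21, 10, 9, 5, 1]
  21 > parent 12 at index 1, swap → [26, 21, 24, 12, 10, 9, 5, 1]
Insert 14:
  append 14 at index 8 → [26, 21, 24, 12, 10, 9, 5, 1, 14]
  14 > parent 12 at index 3, swap → [26, 21, 24, 14, 10, 9, 5, 1, 12]
Insert 8:
  append 8 at index 9 → [26, 21, 24, 14, 10, 9, 5, 1, 12, 8] (no swap needed)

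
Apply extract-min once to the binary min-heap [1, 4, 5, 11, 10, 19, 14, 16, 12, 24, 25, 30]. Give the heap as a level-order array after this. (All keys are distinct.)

remove root 1; move last element 30 to root → [30, 4, 5, 11, 10, 19, 14, 16, 12, 24, 25]
30 vs smaller child 4 at index 1, swap → [4, 30, 5, 11, 10, 19, 14, 16, 12, 24, 25]
30 vs smaller child 10 at index 4, swap → [4, 10, 5, 11, 30, 19, 14, 16, 12, 24, 25]
30 vs smaller child 24 at index 9, swap → [4, 10, 5, 11, 24, 19, 14, 16, 12, 30, 25]

[4, 10, 5, 11, 24, 19, 14, 16, 12, 30, 25]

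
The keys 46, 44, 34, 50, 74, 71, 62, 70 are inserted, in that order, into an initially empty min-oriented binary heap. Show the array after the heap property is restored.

[34, 46, 44, 50, 74, 71, 62, 70]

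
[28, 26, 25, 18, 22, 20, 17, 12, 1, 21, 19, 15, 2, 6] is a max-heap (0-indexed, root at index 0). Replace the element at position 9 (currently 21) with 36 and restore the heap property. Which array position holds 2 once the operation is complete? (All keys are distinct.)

12

set index 9 from 21 to 36 → [28, 26, 25, 18, 22, 20, 17, 12, 1, 36, 19, 15, 2, 6]
36 > parent 22 at index 4, swap → [28, 26, 25, 18, 36, 20, 17, 12, 1, 22, 19, 15, 2, 6]
36 > parent 26 at index 1, swap → [28, 36, 25, 18, 26, 20, 17, 12, 1, 22, 19, 15, 2, 6]
36 > parent 28 at index 0, swap → [36, 28, 25, 18, 26, 20, 17, 12, 1, 22, 19, 15, 2, 6]
resulting array: [36, 28, 25, 18, 26, 20, 17, 12, 1, 22, 19, 15, 2, 6]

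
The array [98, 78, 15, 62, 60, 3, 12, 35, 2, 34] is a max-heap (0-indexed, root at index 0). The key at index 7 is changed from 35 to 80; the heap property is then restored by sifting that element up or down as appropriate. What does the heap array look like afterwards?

set index 7 from 35 to 80 → [98, 78, 15, 62, 60, 3, 12, 80, 2, 34]
80 > parent 62 at index 3, swap → [98, 78, 15, 80, 60, 3, 12, 62, 2, 34]
80 > parent 78 at index 1, swap → [98, 80, 15, 78, 60, 3, 12, 62, 2, 34]

[98, 80, 15, 78, 60, 3, 12, 62, 2, 34]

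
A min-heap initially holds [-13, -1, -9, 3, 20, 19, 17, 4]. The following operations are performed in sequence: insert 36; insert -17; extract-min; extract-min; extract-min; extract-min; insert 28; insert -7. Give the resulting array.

[-7, 3, 17, 4, 20, 19, 28, 36]

insert 36:
  append 36 at index 8 → [-13, -1, -9, 3, 20, 19, 17, 4, 36] (no swap needed)
insert -17:
  append -17 at index 9 → [-13, -1, -9, 3, 20, 19, 17, 4, 36, -17]
  -17 < parent 20 at index 4, swap → [-13, -1, -9, 3, -17, 19, 17, 4, 36, 20]
  -17 < parent -1 at index 1, swap → [-13, -17, -9, 3, -1, 19, 17, 4, 36, 20]
  -17 < parent -13 at index 0, swap → [-17, -13, -9, 3, -1, 19, 17, 4, 36, 20]
extract-min → returns -17:
  remove root -17; move last element 20 to root → [20, -13, -9, 3, -1, 19, 17, 4, 36]
  20 vs smaller child -13 at index 1, swap → [-13, 20, -9, 3, -1, 19, 17, 4, 36]
  20 vs smaller child -1 at index 4, swap → [-13, -1, -9, 3, 20, 19, 17, 4, 36]
extract-min → returns -13:
  remove root -13; move last element 36 to root → [36, -1, -9, 3, 20, 19, 17, 4]
  36 vs smaller child -9 at index 2, swap → [-9, -1, 36, 3, 20, 19, 17, 4]
  36 vs smaller child 17 at index 6, swap → [-9, -1, 17, 3, 20, 19, 36, 4]
extract-min → returns -9:
  remove root -9; move last element 4 to root → [4, -1, 17, 3, 20, 19, 36]
  4 vs smaller child -1 at index 1, swap → [-1, 4, 17, 3, 20, 19, 36]
  4 vs smaller child 3 at index 3, swap → [-1, 3, 17, 4, 20, 19, 36]
extract-min → returns -1:
  remove root -1; move last element 36 to root → [36, 3, 17, 4, 20, 19]
  36 vs smaller child 3 at index 1, swap → [3, 36, 17, 4, 20, 19]
  36 vs smaller child 4 at index 3, swap → [3, 4, 17, 36, 20, 19]
insert 28:
  append 28 at index 6 → [3, 4, 17, 36, 20, 19, 28] (no swap needed)
insert -7:
  append -7 at index 7 → [3, 4, 17, 36, 20, 19, 28, -7]
  -7 < parent 36 at index 3, swap → [3, 4, 17, -7, 20, 19, 28, 36]
  -7 < parent 4 at index 1, swap → [3, -7, 17, 4, 20, 19, 28, 36]
  -7 < parent 3 at index 0, swap → [-7, 3, 17, 4, 20, 19, 28, 36]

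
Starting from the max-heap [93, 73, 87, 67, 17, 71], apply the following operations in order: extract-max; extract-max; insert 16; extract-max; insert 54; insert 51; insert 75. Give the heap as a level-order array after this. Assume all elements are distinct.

[75, 67, 71, 17, 54, 16, 51]

extract-max → returns 93:
  remove root 93; move last element 71 to root → [71, 73, 87, 67, 17]
  71 vs larger child 87 at index 2, swap → [87, 73, 71, 67, 17]
extract-max → returns 87:
  remove root 87; move last element 17 to root → [17, 73, 71, 67]
  17 vs larger child 73 at index 1, swap → [73, 17, 71, 67]
  17 vs only child 67 at index 3, swap → [73, 67, 71, 17]
insert 16:
  append 16 at index 4 → [73, 67, 71, 17, 16] (no swap needed)
extract-max → returns 73:
  remove root 73; move last element 16 to root → [16, 67, 71, 17]
  16 vs larger child 71 at index 2, swap → [71, 67, 16, 17]
insert 54:
  append 54 at index 4 → [71, 67, 16, 17, 54] (no swap needed)
insert 51:
  append 51 at index 5 → [71, 67, 16, 17, 54, 51]
  51 > parent 16 at index 2, swap → [71, 67, 51, 17, 54, 16]
insert 75:
  append 75 at index 6 → [71, 67, 51, 17, 54, 16, 75]
  75 > parent 51 at index 2, swap → [71, 67, 75, 17, 54, 16, 51]
  75 > parent 71 at index 0, swap → [75, 67, 71, 17, 54, 16, 51]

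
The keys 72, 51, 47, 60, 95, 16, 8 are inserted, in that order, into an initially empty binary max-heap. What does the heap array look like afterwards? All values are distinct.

[95, 72, 47, 51, 60, 16, 8]

Insert 72:
  append 72 at index 0 → [72] (no swap needed)
Insert 51:
  append 51 at index 1 → [72, 51] (no swap needed)
Insert 47:
  append 47 at index 2 → [72, 51, 47] (no swap needed)
Insert 60:
  append 60 at index 3 → [72, 51, 47, 60]
  60 > parent 51 at index 1, swap → [72, 60, 47, 51]
Insert 95:
  append 95 at index 4 → [72, 60, 47, 51, 95]
  95 > parent 60 at index 1, swap → [72, 95, 47, 51, 60]
  95 > parent 72 at index 0, swap → [95, 72, 47, 51, 60]
Insert 16:
  append 16 at index 5 → [95, 72, 47, 51, 60, 16] (no swap needed)
Insert 8:
  append 8 at index 6 → [95, 72, 47, 51, 60, 16, 8] (no swap needed)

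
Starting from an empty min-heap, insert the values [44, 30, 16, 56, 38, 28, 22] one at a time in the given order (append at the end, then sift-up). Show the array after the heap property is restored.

[16, 38, 22, 56, 44, 30, 28]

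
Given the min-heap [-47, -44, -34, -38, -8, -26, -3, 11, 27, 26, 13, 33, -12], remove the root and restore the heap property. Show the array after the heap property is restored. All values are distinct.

remove root -47; move last element -12 to root → [-12, -44, -34, -38, -8, -26, -3, 11, 27, 26, 13, 33]
-12 vs smaller child -44 at index 1, swap → [-44, -12, -34, -38, -8, -26, -3, 11, 27, 26, 13, 33]
-12 vs smaller child -38 at index 3, swap → [-44, -38, -34, -12, -8, -26, -3, 11, 27, 26, 13, 33]

[-44, -38, -34, -12, -8, -26, -3, 11, 27, 26, 13, 33]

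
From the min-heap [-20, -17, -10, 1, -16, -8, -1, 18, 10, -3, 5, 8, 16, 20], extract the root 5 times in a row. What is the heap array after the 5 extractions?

extract-min #1 returns -20:
  remove root -20; move last element 20 to root → [20, -17, -10, 1, -16, -8, -1, 18, 10, -3, 5, 8, 16]
  20 vs smaller child -17 at index 1, swap → [-17, 20, -10, 1, -16, -8, -1, 18, 10, -3, 5, 8, 16]
  20 vs smaller child -16 at index 4, swap → [-17, -16, -10, 1, 20, -8, -1, 18, 10, -3, 5, 8, 16]
  20 vs smaller child -3 at index 9, swap → [-17, -16, -10, 1, -3, -8, -1, 18, 10, 20, 5, 8, 16]
extract-min #2 returns -17:
  remove root -17; move last element 16 to root → [16, -16, -10, 1, -3, -8, -1, 18, 10, 20, 5, 8]
  16 vs smaller child -16 at index 1, swap → [-16, 16, -10, 1, -3, -8, -1, 18, 10, 20, 5, 8]
  16 vs smaller child -3 at index 4, swap → [-16, -3, -10, 1, 16, -8, -1, 18, 10, 20, 5, 8]
  16 vs smaller child 5 at index 10, swap → [-16, -3, -10, 1, 5, -8, -1, 18, 10, 20, 16, 8]
extract-min #3 returns -16:
  remove root -16; move last element 8 to root → [8, -3, -10, 1, 5, -8, -1, 18, 10, 20, 16]
  8 vs smaller child -10 at index 2, swap → [-10, -3, 8, 1, 5, -8, -1, 18, 10, 20, 16]
  8 vs smaller child -8 at index 5, swap → [-10, -3, -8, 1, 5, 8, -1, 18, 10, 20, 16]
extract-min #4 returns -10:
  remove root -10; move last element 16 to root → [16, -3, -8, 1, 5, 8, -1, 18, 10, 20]
  16 vs smaller child -8 at index 2, swap → [-8, -3, 16, 1, 5, 8, -1, 18, 10, 20]
  16 vs smaller child -1 at index 6, swap → [-8, -3, -1, 1, 5, 8, 16, 18, 10, 20]
extract-min #5 returns -8:
  remove root -8; move last element 20 to root → [20, -3, -1, 1, 5, 8, 16, 18, 10]
  20 vs smaller child -3 at index 1, swap → [-3, 20, -1, 1, 5, 8, 16, 18, 10]
  20 vs smaller child 1 at index 3, swap → [-3, 1, -1, 20, 5, 8, 16, 18, 10]
  20 vs smaller child 10 at index 8, swap → [-3, 1, -1, 10, 5, 8, 16, 18, 20]

[-3, 1, -1, 10, 5, 8, 16, 18, 20]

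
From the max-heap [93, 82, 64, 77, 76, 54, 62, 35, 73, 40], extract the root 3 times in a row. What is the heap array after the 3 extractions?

extract-max #1 returns 93:
  remove root 93; move last element 40 to root → [40, 82, 64, 77, 76, 54, 62, 35, 73]
  40 vs larger child 82 at index 1, swap → [82, 40, 64, 77, 76, 54, 62, 35, 73]
  40 vs larger child 77 at index 3, swap → [82, 77, 64, 40, 76, 54, 62, 35, 73]
  40 vs larger child 73 at index 8, swap → [82, 77, 64, 73, 76, 54, 62, 35, 40]
extract-max #2 returns 82:
  remove root 82; move last element 40 to root → [40, 77, 64, 73, 76, 54, 62, 35]
  40 vs larger child 77 at index 1, swap → [77, 40, 64, 73, 76, 54, 62, 35]
  40 vs larger child 76 at index 4, swap → [77, 76, 64, 73, 40, 54, 62, 35]
extract-max #3 returns 77:
  remove root 77; move last element 35 to root → [35, 76, 64, 73, 40, 54, 62]
  35 vs larger child 76 at index 1, swap → [76, 35, 64, 73, 40, 54, 62]
  35 vs larger child 73 at index 3, swap → [76, 73, 64, 35, 40, 54, 62]

[76, 73, 64, 35, 40, 54, 62]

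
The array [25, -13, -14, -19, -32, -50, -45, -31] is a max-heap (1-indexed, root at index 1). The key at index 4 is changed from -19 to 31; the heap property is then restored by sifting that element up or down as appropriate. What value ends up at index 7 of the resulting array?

-45

set index 4 from -19 to 31 → [25, -13, -14, 31, -32, -50, -45, -31]
31 > parent -13 at index 2, swap → [25, 31, -14, -13, -32, -50, -45, -31]
31 > parent 25 at index 1, swap → [31, 25, -14, -13, -32, -50, -45, -31]
resulting array: [31, 25, -14, -13, -32, -50, -45, -31]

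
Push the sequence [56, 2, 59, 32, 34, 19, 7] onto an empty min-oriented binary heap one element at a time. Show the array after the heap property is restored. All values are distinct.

[2, 32, 7, 56, 34, 59, 19]

Insert 56:
  append 56 at index 0 → [56] (no swap needed)
Insert 2:
  append 2 at index 1 → [56, 2]
  2 < parent 56 at index 0, swap → [2, 56]
Insert 59:
  append 59 at index 2 → [2, 56, 59] (no swap needed)
Insert 32:
  append 32 at index 3 → [2, 56, 59, 32]
  32 < parent 56 at index 1, swap → [2, 32, 59, 56]
Insert 34:
  append 34 at index 4 → [2, 32, 59, 56, 34] (no swap needed)
Insert 19:
  append 19 at index 5 → [2, 32, 59, 56, 34, 19]
  19 < parent 59 at index 2, swap → [2, 32, 19, 56, 34, 59]
Insert 7:
  append 7 at index 6 → [2, 32, 19, 56, 34, 59, 7]
  7 < parent 19 at index 2, swap → [2, 32, 7, 56, 34, 59, 19]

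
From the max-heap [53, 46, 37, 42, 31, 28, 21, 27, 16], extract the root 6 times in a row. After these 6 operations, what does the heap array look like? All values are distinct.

[27, 21, 16]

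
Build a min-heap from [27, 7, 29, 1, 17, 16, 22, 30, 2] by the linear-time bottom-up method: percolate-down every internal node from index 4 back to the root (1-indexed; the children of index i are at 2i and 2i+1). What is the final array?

[1, 2, 16, 7, 17, 29, 22, 30, 27]

sift down from index 4: already satisfies heap property
sift down from index 3:
  29 vs smaller child 16 at index 6, swap → [27, 7, 16, 1, 17, 29, 22, 30, 2]
sift down from index 2:
  7 vs smaller child 1 at index 4, swap → [27, 1, 16, 7, 17, 29, 22, 30, 2]
  7 vs smaller child 2 at index 9, swap → [27, 1, 16, 2, 17, 29, 22, 30, 7]
sift down from index 1:
  27 vs smaller child 1 at index 2, swap → [1, 27, 16, 2, 17, 29, 22, 30, 7]
  27 vs smaller child 2 at index 4, swap → [1, 2, 16, 27, 17, 29, 22, 30, 7]
  27 vs smaller child 7 at index 9, swap → [1, 2, 16, 7, 17, 29, 22, 30, 27]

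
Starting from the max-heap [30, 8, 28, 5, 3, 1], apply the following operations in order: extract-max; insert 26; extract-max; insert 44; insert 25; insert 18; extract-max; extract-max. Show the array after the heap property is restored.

extract-max → returns 30:
  remove root 30; move last element 1 to root → [1, 8, 28, 5, 3]
  1 vs larger child 28 at index 2, swap → [28, 8, 1, 5, 3]
insert 26:
  append 26 at index 5 → [28, 8, 1, 5, 3, 26]
  26 > parent 1 at index 2, swap → [28, 8, 26, 5, 3, 1]
extract-max → returns 28:
  remove root 28; move last element 1 to root → [1, 8, 26, 5, 3]
  1 vs larger child 26 at index 2, swap → [26, 8, 1, 5, 3]
insert 44:
  append 44 at index 5 → [26, 8, 1, 5, 3, 44]
  44 > parent 1 at index 2, swap → [26, 8, 44, 5, 3, 1]
  44 > parent 26 at index 0, swap → [44, 8, 26, 5, 3, 1]
insert 25:
  append 25 at index 6 → [44, 8, 26, 5, 3, 1, 25] (no swap needed)
insert 18:
  append 18 at index 7 → [44, 8, 26, 5, 3, 1, 25, 18]
  18 > parent 5 at index 3, swap → [44, 8, 26, 18, 3, 1, 25, 5]
  18 > parent 8 at index 1, swap → [44, 18, 26, 8, 3, 1, 25, 5]
extract-max → returns 44:
  remove root 44; move last element 5 to root → [5, 18, 26, 8, 3, 1, 25]
  5 vs larger child 26 at index 2, swap → [26, 18, 5, 8, 3, 1, 25]
  5 vs larger child 25 at index 6, swap → [26, 18, 25, 8, 3, 1, 5]
extract-max → returns 26:
  remove root 26; move last element 5 to root → [5, 18, 25, 8, 3, 1]
  5 vs larger child 25 at index 2, swap → [25, 18, 5, 8, 3, 1]

[25, 18, 5, 8, 3, 1]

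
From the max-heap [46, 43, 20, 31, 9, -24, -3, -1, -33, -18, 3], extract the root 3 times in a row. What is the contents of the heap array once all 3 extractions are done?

extract-max #1 returns 46:
  remove root 46; move last element 3 to root → [3, 43, 20, 31, 9, -24, -3, -1, -33, -18]
  3 vs larger child 43 at index 1, swap → [43, 3, 20, 31, 9, -24, -3, -1, -33, -18]
  3 vs larger child 31 at index 3, swap → [43, 31, 20, 3, 9, -24, -3, -1, -33, -18]
extract-max #2 returns 43:
  remove root 43; move last element -18 to root → [-18, 31, 20, 3, 9, -24, -3, -1, -33]
  -18 vs larger child 31 at index 1, swap → [31, -18, 20, 3, 9, -24, -3, -1, -33]
  -18 vs larger child 9 at index 4, swap → [31, 9, 20, 3, -18, -24, -3, -1, -33]
extract-max #3 returns 31:
  remove root 31; move last element -33 to root → [-33, 9, 20, 3, -18, -24, -3, -1]
  -33 vs larger child 20 at index 2, swap → [20, 9, -33, 3, -18, -24, -3, -1]
  -33 vs larger child -3 at index 6, swap → [20, 9, -3, 3, -18, -24, -33, -1]

[20, 9, -3, 3, -18, -24, -33, -1]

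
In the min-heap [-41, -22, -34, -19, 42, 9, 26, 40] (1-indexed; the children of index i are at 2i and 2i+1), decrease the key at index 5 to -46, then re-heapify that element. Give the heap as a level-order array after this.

[-46, -41, -34, -19, -22, 9, 26, 40]

set index 5 from 42 to -46 → [-41, -22, -34, -19, -46, 9, 26, 40]
-46 < parent -22 at index 2, swap → [-41, -46, -34, -19, -22, 9, 26, 40]
-46 < parent -41 at index 1, swap → [-46, -41, -34, -19, -22, 9, 26, 40]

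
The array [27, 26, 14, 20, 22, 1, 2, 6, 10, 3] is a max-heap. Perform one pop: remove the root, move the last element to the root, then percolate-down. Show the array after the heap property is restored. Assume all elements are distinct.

remove root 27; move last element 3 to root → [3, 26, 14, 20, 22, 1, 2, 6, 10]
3 vs larger child 26 at index 1, swap → [26, 3, 14, 20, 22, 1, 2, 6, 10]
3 vs larger child 22 at index 4, swap → [26, 22, 14, 20, 3, 1, 2, 6, 10]

[26, 22, 14, 20, 3, 1, 2, 6, 10]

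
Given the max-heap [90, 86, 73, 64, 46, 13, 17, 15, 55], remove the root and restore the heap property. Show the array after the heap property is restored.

[86, 64, 73, 55, 46, 13, 17, 15]

remove root 90; move last element 55 to root → [55, 86, 73, 64, 46, 13, 17, 15]
55 vs larger child 86 at index 1, swap → [86, 55, 73, 64, 46, 13, 17, 15]
55 vs larger child 64 at index 3, swap → [86, 64, 73, 55, 46, 13, 17, 15]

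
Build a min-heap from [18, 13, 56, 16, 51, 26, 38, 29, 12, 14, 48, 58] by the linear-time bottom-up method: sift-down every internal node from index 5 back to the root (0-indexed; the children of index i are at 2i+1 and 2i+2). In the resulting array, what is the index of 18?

8

sift down from index 5: already satisfies heap property
sift down from index 4:
  51 vs smaller child 14 at index 9, swap → [18, 13, 56, 16, 14, 26, 38, 29, 12, 51, 48, 58]
sift down from index 3:
  16 vs smaller child 12 at index 8, swap → [18, 13, 56, 12, 14, 26, 38, 29, 16, 51, 48, 58]
sift down from index 2:
  56 vs smaller child 26 at index 5, swap → [18, 13, 26, 12, 14, 56, 38, 29, 16, 51, 48, 58]
sift down from index 1:
  13 vs smaller child 12 at index 3, swap → [18, 12, 26, 13, 14, 56, 38, 29, 16, 51, 48, 58]
sift down from index 0:
  18 vs smaller child 12 at index 1, swap → [12, 18, 26, 13, 14, 56, 38, 29, 16, 51, 48, 58]
  18 vs smaller child 13 at index 3, swap → [12, 13, 26, 18, 14, 56, 38, 29, 16, 51, 48, 58]
  18 vs smaller child 16 at index 8, swap → [12, 13, 26, 16, 14, 56, 38, 29, 18, 51, 48, 58]
resulting array: [12, 13, 26, 16, 14, 56, 38, 29, 18, 51, 48, 58]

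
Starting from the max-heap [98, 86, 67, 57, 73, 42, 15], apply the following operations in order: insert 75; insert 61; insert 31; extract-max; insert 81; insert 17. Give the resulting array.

insert 75:
  append 75 at index 7 → [98, 86, 67, 57, 73, 42, 15, 75]
  75 > parent 57 at index 3, swap → [98, 86, 67, 75, 73, 42, 15, 57]
insert 61:
  append 61 at index 8 → [98, 86, 67, 75, 73, 42, 15, 57, 61] (no swap needed)
insert 31:
  append 31 at index 9 → [98, 86, 67, 75, 73, 42, 15, 57, 61, 31] (no swap needed)
extract-max → returns 98:
  remove root 98; move last element 31 to root → [31, 86, 67, 75, 73, 42, 15, 57, 61]
  31 vs larger child 86 at index 1, swap → [86, 31, 67, 75, 73, 42, 15, 57, 61]
  31 vs larger child 75 at index 3, swap → [86, 75, 67, 31, 73, 42, 15, 57, 61]
  31 vs larger child 61 at index 8, swap → [86, 75, 67, 61, 73, 42, 15, 57, 31]
insert 81:
  append 81 at index 9 → [86, 75, 67, 61, 73, 42, 15, 57, 31, 81]
  81 > parent 73 at index 4, swap → [86, 75, 67, 61, 81, 42, 15, 57, 31, 73]
  81 > parent 75 at index 1, swap → [86, 81, 67, 61, 75, 42, 15, 57, 31, 73]
insert 17:
  append 17 at index 10 → [86, 81, 67, 61, 75, 42, 15, 57, 31, 73, 17] (no swap needed)

[86, 81, 67, 61, 75, 42, 15, 57, 31, 73, 17]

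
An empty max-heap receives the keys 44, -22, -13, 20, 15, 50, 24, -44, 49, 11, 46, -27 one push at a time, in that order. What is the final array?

Insert 44:
  append 44 at index 0 → [44] (no swap needed)
Insert -22:
  append -22 at index 1 → [44, -22] (no swap needed)
Insert -13:
  append -13 at index 2 → [44, -22, -13] (no swap needed)
Insert 20:
  append 20 at index 3 → [44, -22, -13, 20]
  20 > parent -22 at index 1, swap → [44, 20, -13, -22]
Insert 15:
  append 15 at index 4 → [44, 20, -13, -22, 15] (no swap needed)
Insert 50:
  append 50 at index 5 → [44, 20, -13, -22, 15, 50]
  50 > parent -13 at index 2, swap → [44, 20, 50, -22, 15, -13]
  50 > parent 44 at index 0, swap → [50, 20, 44, -22, 15, -13]
Insert 24:
  append 24 at index 6 → [50, 20, 44, -22, 15, -13, 24] (no swap needed)
Insert -44:
  append -44 at index 7 → [50, 20, 44, -22, 15, -13, 24, -44] (no swap needed)
Insert 49:
  append 49 at index 8 → [50, 20, 44, -22, 15, -13, 24, -44, 49]
  49 > parent -22 at index 3, swap → [50, 20, 44, 49, 15, -13, 24, -44, -22]
  49 > parent 20 at index 1, swap → [50, 49, 44, 20, 15, -13, 24, -44, -22]
Insert 11:
  append 11 at index 9 → [50, 49, 44, 20, 15, -13, 24, -44, -22, 11] (no swap needed)
Insert 46:
  append 46 at index 10 → [50, 49, 44, 20, 15, -13, 24, -44, -22, 11, 46]
  46 > parent 15 at index 4, swap → [50, 49, 44, 20, 46, -13, 24, -44, -22, 11, 15]
Insert -27:
  append -27 at index 11 → [50, 49, 44, 20, 46, -13, 24, -44, -22, 11, 15, -27] (no swap needed)

[50, 49, 44, 20, 46, -13, 24, -44, -22, 11, 15, -27]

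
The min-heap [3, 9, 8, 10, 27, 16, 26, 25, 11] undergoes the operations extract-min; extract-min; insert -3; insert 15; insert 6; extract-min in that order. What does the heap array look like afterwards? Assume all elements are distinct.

[6, 9, 11, 10, 27, 16, 26, 25, 15]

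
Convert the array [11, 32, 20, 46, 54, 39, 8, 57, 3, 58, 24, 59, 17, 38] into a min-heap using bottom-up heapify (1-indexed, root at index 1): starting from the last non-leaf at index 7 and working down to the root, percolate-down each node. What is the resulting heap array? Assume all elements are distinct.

sift down from index 7: already satisfies heap property
sift down from index 6:
  39 vs smaller child 17 at index 13, swap → [11, 32, 20, 46, 54, 17, 8, 57, 3, 58, 24, 59, 39, 38]
sift down from index 5:
  54 vs smaller child 24 at index 11, swap → [11, 32, 20, 46, 24, 17, 8, 57, 3, 58, 54, 59, 39, 38]
sift down from index 4:
  46 vs smaller child 3 at index 9, swap → [11, 32, 20, 3, 24, 17, 8, 57, 46, 58, 54, 59, 39, 38]
sift down from index 3:
  20 vs smaller child 8 at index 7, swap → [11, 32, 8, 3, 24, 17, 20, 57, 46, 58, 54, 59, 39, 38]
sift down from index 2:
  32 vs smaller child 3 at index 4, swap → [11, 3, 8, 32, 24, 17, 20, 57, 46, 58, 54, 59, 39, 38]
sift down from index 1:
  11 vs smaller child 3 at index 2, swap → [3, 11, 8, 32, 24, 17, 20, 57, 46, 58, 54, 59, 39, 38]

[3, 11, 8, 32, 24, 17, 20, 57, 46, 58, 54, 59, 39, 38]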